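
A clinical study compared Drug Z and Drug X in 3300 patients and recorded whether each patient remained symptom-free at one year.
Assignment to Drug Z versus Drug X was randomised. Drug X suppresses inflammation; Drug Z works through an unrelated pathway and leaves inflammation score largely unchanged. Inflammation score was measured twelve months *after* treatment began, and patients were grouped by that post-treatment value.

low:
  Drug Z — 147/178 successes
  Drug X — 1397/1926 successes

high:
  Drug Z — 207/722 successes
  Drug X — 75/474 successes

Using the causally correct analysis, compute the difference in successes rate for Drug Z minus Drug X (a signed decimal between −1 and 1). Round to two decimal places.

-0.22

Inflammation score is downstream of the drug. One should not condition on a consequence of treatment, so the overall rates are the right comparison.
The causal difference is the pooled difference: 0.393 − 0.613 = -0.220.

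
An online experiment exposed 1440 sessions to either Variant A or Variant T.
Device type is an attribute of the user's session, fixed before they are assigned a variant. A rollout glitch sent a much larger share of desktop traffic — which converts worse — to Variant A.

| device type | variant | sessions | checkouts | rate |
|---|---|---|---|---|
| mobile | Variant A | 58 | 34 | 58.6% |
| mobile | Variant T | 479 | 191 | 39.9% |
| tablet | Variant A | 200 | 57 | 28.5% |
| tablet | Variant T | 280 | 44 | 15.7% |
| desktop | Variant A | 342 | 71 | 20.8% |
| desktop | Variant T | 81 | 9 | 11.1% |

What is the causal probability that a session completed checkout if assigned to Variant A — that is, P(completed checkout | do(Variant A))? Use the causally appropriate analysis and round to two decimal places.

Device type satisfies the back-door criterion: it is not a descendant of the variant, and it blocks the spurious path from variant to outcome. Adjusting for it (i.e., using the within-device type rates) gives the causal effect.
Standardising Variant A to the population device type mix: 0.373·34/58 + 0.333·57/200 + 0.294·71/342 = 0.375.

0.37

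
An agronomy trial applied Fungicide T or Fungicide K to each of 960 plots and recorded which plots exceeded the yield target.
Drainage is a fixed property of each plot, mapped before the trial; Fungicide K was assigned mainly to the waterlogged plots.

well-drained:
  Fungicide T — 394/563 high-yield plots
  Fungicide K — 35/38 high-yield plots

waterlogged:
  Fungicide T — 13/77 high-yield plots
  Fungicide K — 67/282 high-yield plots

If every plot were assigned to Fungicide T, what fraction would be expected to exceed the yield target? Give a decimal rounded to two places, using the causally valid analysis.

0.50

Fungicide K is higher inside every field drainage stratum but Fungicide T is higher in aggregate. Whether to stratify depends on how field drainage relates to the fungicide.
Nothing the fungicide does changes field drainage; the imbalance is an allocation artefact. With field drainage also predicting the outcome, the pooled figure is confounded, and the within-stratum comparison is the causal one.
Standardising Fungicide T to the population field drainage mix: 0.626·394/563 + 0.374·13/77 = 0.501.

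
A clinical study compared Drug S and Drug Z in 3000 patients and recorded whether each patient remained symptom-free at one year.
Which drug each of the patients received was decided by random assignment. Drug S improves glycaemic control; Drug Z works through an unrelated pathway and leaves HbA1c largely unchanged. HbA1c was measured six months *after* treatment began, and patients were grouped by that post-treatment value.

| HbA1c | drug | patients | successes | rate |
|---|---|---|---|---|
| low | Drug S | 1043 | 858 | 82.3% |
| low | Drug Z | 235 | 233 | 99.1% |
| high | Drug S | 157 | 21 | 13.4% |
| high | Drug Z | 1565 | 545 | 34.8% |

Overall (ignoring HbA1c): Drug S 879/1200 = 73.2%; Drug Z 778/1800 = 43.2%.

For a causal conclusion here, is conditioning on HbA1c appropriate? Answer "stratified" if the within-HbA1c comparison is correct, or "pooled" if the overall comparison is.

The stratified and pooled comparisons disagree (Drug Z wins within each HbA1c; Drug S wins overall), so the answer turns on the causal role of HbA1c.
HbA1c is downstream of the drug. One should not condition on a consequence of treatment, so the overall rates are the right comparison.
Pooled: Drug S 73.2% vs Drug Z 43.2%; Drug S is higher overall.

pooled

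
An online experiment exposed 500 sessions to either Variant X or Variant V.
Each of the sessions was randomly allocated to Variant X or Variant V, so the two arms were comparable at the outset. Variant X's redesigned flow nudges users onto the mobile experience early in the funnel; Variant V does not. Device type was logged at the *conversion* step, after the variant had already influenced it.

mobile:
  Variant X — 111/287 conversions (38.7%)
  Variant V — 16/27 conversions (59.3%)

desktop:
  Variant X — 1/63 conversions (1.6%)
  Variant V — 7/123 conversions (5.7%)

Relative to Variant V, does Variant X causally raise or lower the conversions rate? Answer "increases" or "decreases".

The device type-specific comparison favours Variant V throughout, but the pooled figures favour Variant X. The question is whether to condition on device type.
Device type here is a post-treatment variable shaped by the variant; conditioning on it would introduce bias rather than remove it. The overall comparison is the causal one.
Pooled: Variant X 32.0% vs Variant V 15.3%; Variant X is higher overall.

increases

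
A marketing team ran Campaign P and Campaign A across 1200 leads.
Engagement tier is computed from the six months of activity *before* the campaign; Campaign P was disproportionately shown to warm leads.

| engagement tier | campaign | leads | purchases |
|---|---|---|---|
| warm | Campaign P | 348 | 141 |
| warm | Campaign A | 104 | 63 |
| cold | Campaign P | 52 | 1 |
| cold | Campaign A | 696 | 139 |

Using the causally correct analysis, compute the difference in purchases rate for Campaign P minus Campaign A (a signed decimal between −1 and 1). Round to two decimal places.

-0.19

The imbalance in engagement tier arose from how leads were allocated, not from anything the campaign did; and engagement tier independently affects the outcome. The pooled gap is confounded — condition on engagement tier.
Adjusting over the population distribution of engagement tier: 0.377·(0.405−0.606) + 0.623·(0.019−0.200) = -0.188.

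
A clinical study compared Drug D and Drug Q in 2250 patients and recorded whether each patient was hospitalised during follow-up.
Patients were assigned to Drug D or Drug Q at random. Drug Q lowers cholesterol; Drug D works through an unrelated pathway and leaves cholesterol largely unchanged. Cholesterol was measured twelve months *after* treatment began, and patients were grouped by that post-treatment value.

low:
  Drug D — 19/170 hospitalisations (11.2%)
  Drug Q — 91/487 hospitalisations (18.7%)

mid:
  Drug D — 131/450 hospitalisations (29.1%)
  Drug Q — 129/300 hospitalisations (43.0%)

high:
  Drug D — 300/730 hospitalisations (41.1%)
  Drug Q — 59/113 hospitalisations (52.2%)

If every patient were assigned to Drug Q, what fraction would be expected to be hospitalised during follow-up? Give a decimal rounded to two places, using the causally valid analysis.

Stratifying would compare drugs among patients the drugs themselves sorted into cholesterol groups — a form of selection on an intermediate. The unconditioned pooled rates give the total causal effect.
So P(outcome | do(Drug Q)) is just the pooled rate for Drug Q: 279/900 = 0.310.

0.31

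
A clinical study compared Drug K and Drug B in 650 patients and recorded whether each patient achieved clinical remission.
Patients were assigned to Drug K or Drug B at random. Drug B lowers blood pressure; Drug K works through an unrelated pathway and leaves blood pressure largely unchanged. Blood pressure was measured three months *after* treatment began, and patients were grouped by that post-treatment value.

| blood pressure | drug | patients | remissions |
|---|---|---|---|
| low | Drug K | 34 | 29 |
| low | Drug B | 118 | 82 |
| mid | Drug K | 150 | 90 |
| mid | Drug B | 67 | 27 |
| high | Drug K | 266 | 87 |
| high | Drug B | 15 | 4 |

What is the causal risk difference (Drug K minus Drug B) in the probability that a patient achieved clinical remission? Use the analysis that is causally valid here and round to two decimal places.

-0.11

Blood pressure is recorded after the drug and is itself shifted by it — it sits on the causal path from drug to outcome. Conditioning on a mediator would strip out part of the effect we want; the pooled comparison gives the total causal effect.
The causal difference is the pooled difference: 0.458 − 0.565 = -0.107.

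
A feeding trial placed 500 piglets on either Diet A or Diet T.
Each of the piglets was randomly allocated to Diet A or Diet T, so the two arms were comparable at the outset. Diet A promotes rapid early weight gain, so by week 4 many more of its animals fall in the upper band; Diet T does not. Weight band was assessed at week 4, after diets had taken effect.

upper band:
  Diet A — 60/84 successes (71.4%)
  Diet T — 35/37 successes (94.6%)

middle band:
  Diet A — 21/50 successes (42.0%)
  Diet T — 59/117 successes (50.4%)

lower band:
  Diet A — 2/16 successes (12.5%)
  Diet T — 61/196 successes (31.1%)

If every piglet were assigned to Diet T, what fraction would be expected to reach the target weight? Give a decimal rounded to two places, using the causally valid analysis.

0.44

Week-4 weight band is recorded after the diet and is itself shifted by it — it sits on the causal path from diet to outcome. Conditioning on a mediator would strip out part of the effect we want; the pooled comparison gives the total causal effect.
So P(outcome | do(Diet T)) is just the pooled rate for Diet T: 155/350 = 0.443.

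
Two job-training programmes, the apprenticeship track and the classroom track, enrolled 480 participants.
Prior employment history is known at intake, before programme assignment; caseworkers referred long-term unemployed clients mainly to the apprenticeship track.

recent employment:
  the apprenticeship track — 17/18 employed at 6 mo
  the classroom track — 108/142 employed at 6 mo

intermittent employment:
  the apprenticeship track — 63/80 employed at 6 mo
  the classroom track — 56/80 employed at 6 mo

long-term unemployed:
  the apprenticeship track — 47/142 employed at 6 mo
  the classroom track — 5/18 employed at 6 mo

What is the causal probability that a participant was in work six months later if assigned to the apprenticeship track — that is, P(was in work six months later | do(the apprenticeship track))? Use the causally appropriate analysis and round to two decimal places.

the apprenticeship track is higher inside every prior employment history stratum but the classroom track is higher in aggregate. Whether to stratify depends on how prior employment history relates to the programme.
Nothing the programme does changes prior employment history; the imbalance is an allocation artefact. With prior employment history also predicting the outcome, the pooled figure is confounded, and the within-stratum comparison is the causal one.
Standardising the apprenticeship track to the population prior employment history mix: 0.333·17/18 + 0.333·63/80 + 0.333·47/142 = 0.688.

0.69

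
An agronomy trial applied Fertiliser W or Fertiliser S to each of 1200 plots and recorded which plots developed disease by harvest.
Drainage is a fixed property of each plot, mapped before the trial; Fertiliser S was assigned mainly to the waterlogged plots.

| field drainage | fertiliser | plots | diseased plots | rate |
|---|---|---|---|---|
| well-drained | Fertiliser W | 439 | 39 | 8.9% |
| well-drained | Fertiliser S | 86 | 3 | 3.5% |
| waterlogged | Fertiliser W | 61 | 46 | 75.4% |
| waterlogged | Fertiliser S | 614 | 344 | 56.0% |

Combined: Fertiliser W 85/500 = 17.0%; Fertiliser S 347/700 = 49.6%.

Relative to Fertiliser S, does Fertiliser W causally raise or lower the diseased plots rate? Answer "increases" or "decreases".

increases

Nothing the fertiliser does changes field drainage; the imbalance is an allocation artefact. With field drainage also predicting the outcome, the pooled figure is confounded, and the within-stratum comparison is the causal one.
Within each level — well-drained: 8.9% vs 3.5%; waterlogged: 75.4% vs 56.0% — Fertiliser S is lower every time.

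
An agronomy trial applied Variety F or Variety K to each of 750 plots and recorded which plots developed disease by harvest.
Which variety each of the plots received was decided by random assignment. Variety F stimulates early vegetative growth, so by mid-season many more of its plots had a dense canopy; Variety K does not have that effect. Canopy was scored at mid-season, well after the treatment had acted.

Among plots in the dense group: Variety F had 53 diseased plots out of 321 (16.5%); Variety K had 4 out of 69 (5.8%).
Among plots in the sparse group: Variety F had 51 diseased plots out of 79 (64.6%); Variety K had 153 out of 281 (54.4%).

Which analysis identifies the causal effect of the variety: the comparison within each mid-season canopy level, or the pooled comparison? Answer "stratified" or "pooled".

The mid-season canopy-specific comparison favours Variety K throughout, but the pooled figures favour Variety F. The question is whether to condition on mid-season canopy.
Mid-season canopy is recorded after the variety and is itself shifted by it — it sits on the causal path from variety to outcome. Conditioning on a mediator would strip out part of the effect we want; the pooled comparison gives the total causal effect.
Pooled: Variety F 26.0% vs Variety K 44.9%; Variety F is lower overall.

pooled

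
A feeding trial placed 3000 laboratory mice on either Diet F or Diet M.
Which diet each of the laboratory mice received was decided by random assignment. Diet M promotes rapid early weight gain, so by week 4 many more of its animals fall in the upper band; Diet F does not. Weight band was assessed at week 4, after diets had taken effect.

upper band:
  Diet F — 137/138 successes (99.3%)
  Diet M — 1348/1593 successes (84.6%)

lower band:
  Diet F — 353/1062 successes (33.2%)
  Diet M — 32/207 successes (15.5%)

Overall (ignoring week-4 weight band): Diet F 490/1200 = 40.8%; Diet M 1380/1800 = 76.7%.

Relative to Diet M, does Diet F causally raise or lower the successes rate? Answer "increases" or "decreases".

Diet F is higher inside every week-4 weight band stratum but Diet M is higher in aggregate. Whether to stratify depends on how week-4 weight band relates to the diet.
Week-4 weight band is downstream of the diet. One should not condition on a consequence of treatment, so the overall rates are the right comparison.
Pooled: Diet F 40.8% vs Diet M 76.7%; Diet M is higher overall.

decreases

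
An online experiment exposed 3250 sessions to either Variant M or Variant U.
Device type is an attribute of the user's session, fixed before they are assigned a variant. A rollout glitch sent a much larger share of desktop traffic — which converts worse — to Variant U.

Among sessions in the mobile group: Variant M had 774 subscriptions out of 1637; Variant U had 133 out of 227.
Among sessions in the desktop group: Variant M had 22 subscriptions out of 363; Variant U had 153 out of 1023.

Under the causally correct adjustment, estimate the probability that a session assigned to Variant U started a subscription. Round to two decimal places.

0.40

The imbalance in device type arose from how sessions were allocated, not from anything the variant did; and device type independently affects the outcome. The pooled gap is confounded — condition on device type.
Standardising Variant U to the population device type mix: 0.574·133/227 + 0.426·153/1023 = 0.400.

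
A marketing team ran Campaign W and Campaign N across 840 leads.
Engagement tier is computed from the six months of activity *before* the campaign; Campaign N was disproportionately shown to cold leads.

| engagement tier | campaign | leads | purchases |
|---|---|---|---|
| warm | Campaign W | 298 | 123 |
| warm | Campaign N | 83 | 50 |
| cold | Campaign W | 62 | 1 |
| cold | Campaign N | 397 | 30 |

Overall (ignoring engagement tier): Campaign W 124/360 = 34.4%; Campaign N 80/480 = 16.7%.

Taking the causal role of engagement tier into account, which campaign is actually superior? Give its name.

Since engagement tier is a pre-existing factor (not a product of the campaign) and it affects the outcome on its own, it is a confounder. The stratified rates, not the pooled rate, identify the causal effect.
Within each level — warm: 41.3% vs 60.2%; cold: 1.6% vs 7.6% — Campaign N is higher every time.

Campaign N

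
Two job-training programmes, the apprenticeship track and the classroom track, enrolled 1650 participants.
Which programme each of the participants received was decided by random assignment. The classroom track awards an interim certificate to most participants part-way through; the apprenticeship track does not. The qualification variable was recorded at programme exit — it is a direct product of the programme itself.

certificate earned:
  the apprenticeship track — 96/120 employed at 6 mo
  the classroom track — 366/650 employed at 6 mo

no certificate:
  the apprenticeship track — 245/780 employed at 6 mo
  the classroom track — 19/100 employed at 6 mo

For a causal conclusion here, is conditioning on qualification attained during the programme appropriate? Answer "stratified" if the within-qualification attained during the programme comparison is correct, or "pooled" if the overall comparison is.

pooled

The distribution of qualification attained during the programme is itself part of what the programme does — it is an intermediate outcome. Holding it fixed would remove that part of the effect; the total effect is the pooled difference.
Pooled: the apprenticeship track 37.9% vs the classroom track 51.3%; the classroom track is higher overall.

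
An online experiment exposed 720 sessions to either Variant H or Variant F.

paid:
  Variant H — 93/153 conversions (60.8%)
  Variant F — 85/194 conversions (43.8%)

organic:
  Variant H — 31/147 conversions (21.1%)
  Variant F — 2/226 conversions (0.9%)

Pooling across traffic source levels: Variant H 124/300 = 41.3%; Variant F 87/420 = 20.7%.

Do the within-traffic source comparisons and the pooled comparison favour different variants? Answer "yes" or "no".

no

Within each traffic source level (paid 60.8% vs 43.8%; organic 21.1% vs 0.9%), Variant H has the higher rate every time. Pooled: 41.3% vs 20.7% — Variant H has the higher rate overall. They agree.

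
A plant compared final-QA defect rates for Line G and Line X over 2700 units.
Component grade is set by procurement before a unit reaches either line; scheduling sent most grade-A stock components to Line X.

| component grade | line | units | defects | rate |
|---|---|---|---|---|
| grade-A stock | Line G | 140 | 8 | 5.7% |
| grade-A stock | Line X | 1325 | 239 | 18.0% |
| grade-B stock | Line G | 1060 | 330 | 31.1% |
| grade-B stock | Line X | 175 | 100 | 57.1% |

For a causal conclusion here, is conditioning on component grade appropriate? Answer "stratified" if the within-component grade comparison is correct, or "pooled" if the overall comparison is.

stratified

Line G is lower inside every component grade stratum but Line X is lower in aggregate. Whether to stratify depends on how component grade relates to the line.
Since component grade is a pre-existing factor (not a product of the line) and it affects the outcome on its own, it is a confounder. The stratified rates, not the pooled rate, identify the causal effect.
Within each level — grade-A stock: 5.7% vs 18.0%; grade-B stock: 31.1% vs 57.1% — Line G is lower every time.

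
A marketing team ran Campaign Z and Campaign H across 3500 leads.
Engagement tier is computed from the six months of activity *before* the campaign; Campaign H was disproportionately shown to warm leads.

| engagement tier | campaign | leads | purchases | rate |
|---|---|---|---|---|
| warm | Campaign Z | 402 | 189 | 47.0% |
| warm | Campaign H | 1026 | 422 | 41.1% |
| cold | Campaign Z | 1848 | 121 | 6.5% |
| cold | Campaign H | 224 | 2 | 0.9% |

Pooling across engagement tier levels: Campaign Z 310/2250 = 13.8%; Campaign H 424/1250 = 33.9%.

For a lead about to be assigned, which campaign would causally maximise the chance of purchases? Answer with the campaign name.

Campaign Z

Within every engagement tier level Campaign Z has the higher rate, yet pooled Campaign H does — Simpson's reversal.
Engagement tier differs across campaigns for reasons unrelated to any effect of the campaign itself, and it separately predicts the outcome — a classic confounder. We must compare within engagement tier levels.
Within each level — warm: 47.0% vs 41.1%; cold: 6.5% vs 0.9% — Campaign Z is higher every time.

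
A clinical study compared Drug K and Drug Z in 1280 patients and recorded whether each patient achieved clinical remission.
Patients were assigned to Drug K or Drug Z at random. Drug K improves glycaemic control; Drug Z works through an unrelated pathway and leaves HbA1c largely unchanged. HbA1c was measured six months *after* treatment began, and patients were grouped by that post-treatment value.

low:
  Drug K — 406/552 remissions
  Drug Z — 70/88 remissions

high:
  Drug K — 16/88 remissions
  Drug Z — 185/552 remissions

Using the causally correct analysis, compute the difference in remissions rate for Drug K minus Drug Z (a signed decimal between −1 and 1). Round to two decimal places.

+0.26

The stratified and pooled comparisons disagree (Drug Z wins within each HbA1c; Drug K wins overall), so the answer turns on the causal role of HbA1c.
Stratifying would compare drugs among patients the drugs themselves sorted into HbA1c groups — a form of selection on an intermediate. The unconditioned pooled rates give the total causal effect.
The causal difference is the pooled difference: 0.659 − 0.398 = +0.261.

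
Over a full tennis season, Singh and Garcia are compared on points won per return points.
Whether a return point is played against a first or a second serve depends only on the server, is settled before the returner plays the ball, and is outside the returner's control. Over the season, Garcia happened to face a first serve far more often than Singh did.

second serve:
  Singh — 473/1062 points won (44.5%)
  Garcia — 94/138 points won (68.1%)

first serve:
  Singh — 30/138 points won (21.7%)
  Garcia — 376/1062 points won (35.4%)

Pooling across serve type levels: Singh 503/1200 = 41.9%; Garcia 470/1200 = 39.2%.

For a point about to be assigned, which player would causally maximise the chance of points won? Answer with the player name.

Garcia

The serve type-specific comparison favours Garcia throughout, but the pooled figures favour Singh. The question is whether to condition on serve type.
Nothing the player does changes serve type; the imbalance is an allocation artefact. With serve type also predicting the outcome, the pooled figure is confounded, and the within-stratum comparison is the causal one.
Within each level — second serve: 44.5% vs 68.1%; first serve: 21.7% vs 35.4% — Garcia is higher every time.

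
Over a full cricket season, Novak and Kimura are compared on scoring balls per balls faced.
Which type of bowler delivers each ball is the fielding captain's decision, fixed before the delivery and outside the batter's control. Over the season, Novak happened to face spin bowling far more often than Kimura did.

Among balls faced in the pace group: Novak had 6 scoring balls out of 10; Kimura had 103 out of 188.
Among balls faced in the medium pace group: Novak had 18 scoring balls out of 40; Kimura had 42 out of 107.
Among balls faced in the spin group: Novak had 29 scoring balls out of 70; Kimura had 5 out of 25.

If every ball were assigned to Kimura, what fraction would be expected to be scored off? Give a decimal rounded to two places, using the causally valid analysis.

Here bowling type is a common cause — it drives both which player a case falls under and the outcome. The crude comparison mixes populations; the stratum-specific rates are the causally relevant ones.
Standardising Kimura to the population bowling type mix: 0.450·103/188 + 0.334·42/107 + 0.216·5/25 = 0.421.

0.42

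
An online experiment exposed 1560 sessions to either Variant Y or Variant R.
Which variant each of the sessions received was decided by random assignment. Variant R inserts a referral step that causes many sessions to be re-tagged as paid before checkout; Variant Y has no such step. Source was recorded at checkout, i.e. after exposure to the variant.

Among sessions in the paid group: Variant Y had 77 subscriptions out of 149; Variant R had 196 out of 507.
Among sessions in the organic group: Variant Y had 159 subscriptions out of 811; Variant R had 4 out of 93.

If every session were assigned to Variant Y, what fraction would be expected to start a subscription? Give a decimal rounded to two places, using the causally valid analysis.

0.25

Traffic source is downstream of the variant. One should not condition on a consequence of treatment, so the overall rates are the right comparison.
So P(outcome | do(Variant Y)) is just the pooled rate for Variant Y: 236/960 = 0.246.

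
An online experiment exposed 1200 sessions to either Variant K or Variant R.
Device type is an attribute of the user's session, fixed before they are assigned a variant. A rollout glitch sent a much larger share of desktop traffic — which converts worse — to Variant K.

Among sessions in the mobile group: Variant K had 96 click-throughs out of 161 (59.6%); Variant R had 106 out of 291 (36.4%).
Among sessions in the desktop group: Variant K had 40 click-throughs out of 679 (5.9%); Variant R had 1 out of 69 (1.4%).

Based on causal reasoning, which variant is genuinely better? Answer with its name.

The device type-specific comparison favours Variant K throughout, but the pooled figures favour Variant R. The question is whether to condition on device type.
Here device type is a common cause — it drives both which variant a case falls under and the outcome. The crude comparison mixes populations; the stratum-specific rates are the causally relevant ones.
Within each level — mobile: 59.6% vs 36.4%; desktop: 5.9% vs 1.4% — Variant K is higher every time.

Variant K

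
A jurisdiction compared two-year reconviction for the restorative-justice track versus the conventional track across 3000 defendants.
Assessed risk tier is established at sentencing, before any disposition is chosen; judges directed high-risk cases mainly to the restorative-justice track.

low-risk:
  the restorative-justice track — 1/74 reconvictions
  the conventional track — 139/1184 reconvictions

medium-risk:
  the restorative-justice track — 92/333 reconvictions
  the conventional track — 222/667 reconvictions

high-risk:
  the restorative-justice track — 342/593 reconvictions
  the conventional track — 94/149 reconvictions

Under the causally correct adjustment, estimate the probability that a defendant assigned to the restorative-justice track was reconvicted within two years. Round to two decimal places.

The imbalance in assessed risk tier arose from how defendants were allocated, not from anything the disposition did; and assessed risk tier independently affects the outcome. The pooled gap is confounded — condition on assessed risk tier.
Standardising the restorative-justice track to the population assessed risk tier mix: 0.419·1/74 + 0.333·92/333 + 0.247·342/593 = 0.240.

0.24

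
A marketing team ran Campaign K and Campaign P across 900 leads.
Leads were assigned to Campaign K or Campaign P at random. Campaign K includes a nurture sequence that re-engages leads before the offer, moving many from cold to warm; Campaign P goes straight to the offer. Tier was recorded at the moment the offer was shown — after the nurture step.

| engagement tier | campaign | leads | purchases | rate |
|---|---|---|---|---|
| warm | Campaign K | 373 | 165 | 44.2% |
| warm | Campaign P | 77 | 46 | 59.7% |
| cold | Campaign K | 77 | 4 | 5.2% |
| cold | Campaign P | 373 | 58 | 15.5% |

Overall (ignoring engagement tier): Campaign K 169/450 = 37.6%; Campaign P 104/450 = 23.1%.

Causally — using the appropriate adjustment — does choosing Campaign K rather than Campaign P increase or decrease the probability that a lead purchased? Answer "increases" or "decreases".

increases

Stratifying would compare campaigns among leads the campaigns themselves sorted into engagement tier groups — a form of selection on an intermediate. The unconditioned pooled rates give the total causal effect.
Pooled: Campaign K 37.6% vs Campaign P 23.1%; Campaign K is higher overall.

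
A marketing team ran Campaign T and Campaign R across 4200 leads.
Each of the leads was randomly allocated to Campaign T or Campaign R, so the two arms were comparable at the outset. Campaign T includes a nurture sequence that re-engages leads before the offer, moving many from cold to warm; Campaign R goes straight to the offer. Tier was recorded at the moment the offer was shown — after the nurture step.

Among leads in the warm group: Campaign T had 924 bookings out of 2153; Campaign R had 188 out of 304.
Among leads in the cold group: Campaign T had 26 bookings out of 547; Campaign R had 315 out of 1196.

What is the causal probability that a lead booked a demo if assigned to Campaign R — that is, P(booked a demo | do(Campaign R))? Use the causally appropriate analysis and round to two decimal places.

Campaign R is higher inside every engagement tier stratum but Campaign T is higher in aggregate. Whether to stratify depends on how engagement tier relates to the campaign.
Engagement tier is recorded after the campaign and is itself shifted by it — it sits on the causal path from campaign to outcome. Conditioning on a mediator would strip out part of the effect we want; the pooled comparison gives the total causal effect.
So P(outcome | do(Campaign R)) is just the pooled rate for Campaign R: 503/1500 = 0.335.

0.34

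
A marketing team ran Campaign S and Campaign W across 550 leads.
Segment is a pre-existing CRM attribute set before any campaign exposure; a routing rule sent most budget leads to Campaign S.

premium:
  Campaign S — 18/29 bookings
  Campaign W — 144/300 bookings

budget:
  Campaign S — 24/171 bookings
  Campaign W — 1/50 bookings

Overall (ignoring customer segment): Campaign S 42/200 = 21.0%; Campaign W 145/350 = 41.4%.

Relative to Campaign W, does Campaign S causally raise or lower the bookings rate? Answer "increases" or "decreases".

increases

Within every customer segment level Campaign S has the higher rate, yet pooled Campaign W does — Simpson's reversal.
The imbalance in customer segment arose from how leads were allocated, not from anything the campaign did; and customer segment independently affects the outcome. The pooled gap is confounded — condition on customer segment.
Within each level — premium: 62.1% vs 48.0%; budget: 14.0% vs 2.0% — Campaign S is higher every time.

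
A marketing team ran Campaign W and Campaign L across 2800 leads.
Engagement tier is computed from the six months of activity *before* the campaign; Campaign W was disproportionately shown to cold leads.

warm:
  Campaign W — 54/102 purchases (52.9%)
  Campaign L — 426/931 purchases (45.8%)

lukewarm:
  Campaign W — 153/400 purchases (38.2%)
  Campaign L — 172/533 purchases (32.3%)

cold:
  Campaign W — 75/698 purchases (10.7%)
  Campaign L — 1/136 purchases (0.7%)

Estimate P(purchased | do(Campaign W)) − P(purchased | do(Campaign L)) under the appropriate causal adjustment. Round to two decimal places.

+0.08

The stratified and pooled comparisons disagree (Campaign W wins within each engagement tier; Campaign L wins overall), so the answer turns on the causal role of engagement tier.
Engagement tier differs across campaigns for reasons unrelated to any effect of the campaign itself, and it separately predicts the outcome — a classic confounder. We must compare within engagement tier levels.
Adjusting over the population distribution of engagement tier: 0.369·(0.529−0.458) + 0.333·(0.383−0.323) + 0.298·(0.107−0.007) = +0.076.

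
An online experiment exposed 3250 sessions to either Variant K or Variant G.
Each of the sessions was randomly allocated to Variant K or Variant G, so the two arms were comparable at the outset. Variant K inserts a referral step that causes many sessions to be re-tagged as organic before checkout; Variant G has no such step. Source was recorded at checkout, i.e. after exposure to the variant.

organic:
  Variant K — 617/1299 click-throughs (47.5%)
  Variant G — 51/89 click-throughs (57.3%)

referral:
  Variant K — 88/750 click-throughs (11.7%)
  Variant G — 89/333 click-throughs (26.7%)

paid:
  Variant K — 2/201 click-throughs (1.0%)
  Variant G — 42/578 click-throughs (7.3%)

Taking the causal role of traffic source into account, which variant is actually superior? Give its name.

Stratifying would compare variants among sessions the variants themselves sorted into traffic source groups — a form of selection on an intermediate. The unconditioned pooled rates give the total causal effect.
Pooled: Variant K 31.4% vs Variant G 18.2%; Variant K is higher overall.

Variant K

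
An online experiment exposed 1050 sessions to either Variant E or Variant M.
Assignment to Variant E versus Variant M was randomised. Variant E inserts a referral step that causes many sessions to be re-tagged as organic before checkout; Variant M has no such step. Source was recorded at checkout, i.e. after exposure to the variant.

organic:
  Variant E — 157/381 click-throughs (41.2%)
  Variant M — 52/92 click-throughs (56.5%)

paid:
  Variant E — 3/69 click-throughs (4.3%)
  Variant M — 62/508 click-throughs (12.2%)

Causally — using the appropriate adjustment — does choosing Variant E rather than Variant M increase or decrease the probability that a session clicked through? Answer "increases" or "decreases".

increases

Traffic source is recorded after the variant and is itself shifted by it — it sits on the causal path from variant to outcome. Conditioning on a mediator would strip out part of the effect we want; the pooled comparison gives the total causal effect.
Pooled: Variant E 35.6% vs Variant M 19.0%; Variant E is higher overall.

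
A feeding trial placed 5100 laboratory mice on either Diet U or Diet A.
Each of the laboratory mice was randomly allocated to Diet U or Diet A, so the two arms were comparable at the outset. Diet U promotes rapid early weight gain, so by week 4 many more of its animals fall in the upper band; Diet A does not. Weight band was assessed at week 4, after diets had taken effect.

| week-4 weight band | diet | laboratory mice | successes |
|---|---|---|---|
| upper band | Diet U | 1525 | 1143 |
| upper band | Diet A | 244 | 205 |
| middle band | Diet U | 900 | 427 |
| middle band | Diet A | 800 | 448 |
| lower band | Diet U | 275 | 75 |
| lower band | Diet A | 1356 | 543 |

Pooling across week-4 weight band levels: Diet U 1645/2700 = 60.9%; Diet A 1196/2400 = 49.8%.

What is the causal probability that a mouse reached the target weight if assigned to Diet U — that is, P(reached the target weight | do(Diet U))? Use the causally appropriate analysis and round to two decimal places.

Stratifying would compare diets among laboratory mice the diets themselves sorted into week-4 weight band groups — a form of selection on an intermediate. The unconditioned pooled rates give the total causal effect.
So P(outcome | do(Diet U)) is just the pooled rate for Diet U: 1645/2700 = 0.609.

0.61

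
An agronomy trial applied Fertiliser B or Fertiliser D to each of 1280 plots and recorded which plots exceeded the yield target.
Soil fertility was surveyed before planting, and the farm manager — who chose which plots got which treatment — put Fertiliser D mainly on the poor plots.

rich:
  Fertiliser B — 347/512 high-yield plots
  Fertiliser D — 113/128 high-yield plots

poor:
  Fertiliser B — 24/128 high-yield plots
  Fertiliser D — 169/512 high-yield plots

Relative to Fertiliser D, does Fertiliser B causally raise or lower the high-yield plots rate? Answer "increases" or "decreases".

decreases

Here soil fertility is a common cause — it drives both which fertiliser a case falls under and the outcome. The crude comparison mixes populations; the stratum-specific rates are the causally relevant ones.
Within each level — rich: 67.8% vs 88.3%; poor: 18.8% vs 33.0% — Fertiliser D is higher every time.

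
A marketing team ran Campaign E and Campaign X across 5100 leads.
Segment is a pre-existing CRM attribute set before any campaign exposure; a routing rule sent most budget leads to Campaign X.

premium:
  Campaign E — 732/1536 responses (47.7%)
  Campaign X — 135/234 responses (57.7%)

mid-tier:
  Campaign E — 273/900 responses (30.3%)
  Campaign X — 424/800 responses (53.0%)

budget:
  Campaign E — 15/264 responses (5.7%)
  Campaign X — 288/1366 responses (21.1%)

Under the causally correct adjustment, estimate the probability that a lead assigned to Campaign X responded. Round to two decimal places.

0.44

The customer segment-specific comparison favours Campaign X throughout, but the pooled figures favour Campaign E. The question is whether to condition on customer segment.
Since customer segment is a pre-existing factor (not a product of the campaign) and it affects the outcome on its own, it is a confounder. The stratified rates, not the pooled rate, identify the causal effect.
Standardising Campaign X to the population customer segment mix: 0.347·135/234 + 0.333·424/800 + 0.320·288/1366 = 0.444.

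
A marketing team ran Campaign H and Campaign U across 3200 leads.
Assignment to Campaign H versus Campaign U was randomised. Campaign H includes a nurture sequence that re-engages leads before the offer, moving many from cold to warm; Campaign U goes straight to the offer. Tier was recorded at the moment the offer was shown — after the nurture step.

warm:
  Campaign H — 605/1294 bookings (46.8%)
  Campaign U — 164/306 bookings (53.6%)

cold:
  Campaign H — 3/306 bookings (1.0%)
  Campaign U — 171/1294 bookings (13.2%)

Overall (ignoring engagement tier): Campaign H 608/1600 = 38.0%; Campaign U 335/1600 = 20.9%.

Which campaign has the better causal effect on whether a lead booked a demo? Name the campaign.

Within every engagement tier level Campaign U has the higher rate, yet pooled Campaign H does — Simpson's reversal.
Engagement tier here is a post-treatment variable shaped by the campaign; conditioning on it would introduce bias rather than remove it. The overall comparison is the causal one.
Pooled: Campaign H 38.0% vs Campaign U 20.9%; Campaign H is higher overall.

Campaign H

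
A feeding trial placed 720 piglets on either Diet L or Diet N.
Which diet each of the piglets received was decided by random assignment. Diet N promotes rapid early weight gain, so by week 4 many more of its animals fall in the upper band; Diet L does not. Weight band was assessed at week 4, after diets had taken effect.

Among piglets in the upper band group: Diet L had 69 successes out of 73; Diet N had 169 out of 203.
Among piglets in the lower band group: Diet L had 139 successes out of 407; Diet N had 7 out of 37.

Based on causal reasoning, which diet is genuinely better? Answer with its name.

The distribution of week-4 weight band is itself part of what the diet does — it is an intermediate outcome. Holding it fixed would remove that part of the effect; the total effect is the pooled difference.
Pooled: Diet L 43.3% vs Diet N 73.3%; Diet N is higher overall.

Diet N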